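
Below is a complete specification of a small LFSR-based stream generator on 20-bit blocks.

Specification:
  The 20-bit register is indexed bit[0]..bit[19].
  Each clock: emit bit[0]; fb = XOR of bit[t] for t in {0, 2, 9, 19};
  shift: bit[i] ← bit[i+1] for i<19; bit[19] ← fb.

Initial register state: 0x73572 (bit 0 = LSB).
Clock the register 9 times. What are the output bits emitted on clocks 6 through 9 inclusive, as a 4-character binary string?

reg_0 = 0x73572
clock 1: out=0, reg = 0x39AB9
clock 2: out=1, reg = 0x1CD5C
clock 3: out=0, reg = 0x8E6AE
clock 4: out=0, reg = 0xC7357
clock 5: out=1, reg = 0x639AB
clock 6: out=1, reg = 0xB1CD5
clock 7: out=1, reg = 0xD8E6A
clock 8: out=0, reg = 0x6C735
clock 9: out=1, reg = 0xB639A

1101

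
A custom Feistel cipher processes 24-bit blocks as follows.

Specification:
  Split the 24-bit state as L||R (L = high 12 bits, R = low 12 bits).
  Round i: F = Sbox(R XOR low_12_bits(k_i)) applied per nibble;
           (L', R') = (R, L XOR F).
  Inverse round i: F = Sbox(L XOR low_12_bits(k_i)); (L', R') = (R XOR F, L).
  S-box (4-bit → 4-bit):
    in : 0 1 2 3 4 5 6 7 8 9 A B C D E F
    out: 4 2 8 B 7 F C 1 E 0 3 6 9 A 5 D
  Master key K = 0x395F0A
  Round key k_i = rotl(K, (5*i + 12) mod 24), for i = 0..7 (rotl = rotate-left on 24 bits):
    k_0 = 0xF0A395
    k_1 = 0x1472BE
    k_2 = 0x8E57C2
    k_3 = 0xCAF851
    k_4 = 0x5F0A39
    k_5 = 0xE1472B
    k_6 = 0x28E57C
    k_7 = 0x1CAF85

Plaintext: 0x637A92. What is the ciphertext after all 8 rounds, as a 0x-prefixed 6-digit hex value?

s_0 = plaintext = 0x637A92
s_1 = Round(s_0, k_0) = 0xA92676
s_2 = Round(s_1, k_1) = 0x676D0C
s_3 = Round(s_2, k_2) = 0xD0C5E3
s_4 = Round(s_3, k_3) = 0x5E3764
s_5 = Round(s_4, k_4) = 0x764F19
s_6 = Round(s_5, k_5) = 0xF199DC
s_7 = Round(s_6, k_6) = 0x9DC62D
s_8 = Round(s_7, k_7) = 0x62D9E2

0x62D9E2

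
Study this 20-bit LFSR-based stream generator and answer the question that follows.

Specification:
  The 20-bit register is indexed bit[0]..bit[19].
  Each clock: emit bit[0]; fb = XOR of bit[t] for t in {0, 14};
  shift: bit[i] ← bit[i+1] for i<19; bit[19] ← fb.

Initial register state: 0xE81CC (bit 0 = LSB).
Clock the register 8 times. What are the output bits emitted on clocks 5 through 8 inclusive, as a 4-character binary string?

reg_0 = 0xE81CC
clock 1: out=0, reg = 0x740E6
clock 2: out=0, reg = 0xBA073
clock 3: out=1, reg = 0xDD039
clock 4: out=1, reg = 0x6E81C
clock 5: out=0, reg = 0xB740E
clock 6: out=0, reg = 0xDBA07
clock 7: out=1, reg = 0xEDD03
clock 8: out=1, reg = 0x76E81

0011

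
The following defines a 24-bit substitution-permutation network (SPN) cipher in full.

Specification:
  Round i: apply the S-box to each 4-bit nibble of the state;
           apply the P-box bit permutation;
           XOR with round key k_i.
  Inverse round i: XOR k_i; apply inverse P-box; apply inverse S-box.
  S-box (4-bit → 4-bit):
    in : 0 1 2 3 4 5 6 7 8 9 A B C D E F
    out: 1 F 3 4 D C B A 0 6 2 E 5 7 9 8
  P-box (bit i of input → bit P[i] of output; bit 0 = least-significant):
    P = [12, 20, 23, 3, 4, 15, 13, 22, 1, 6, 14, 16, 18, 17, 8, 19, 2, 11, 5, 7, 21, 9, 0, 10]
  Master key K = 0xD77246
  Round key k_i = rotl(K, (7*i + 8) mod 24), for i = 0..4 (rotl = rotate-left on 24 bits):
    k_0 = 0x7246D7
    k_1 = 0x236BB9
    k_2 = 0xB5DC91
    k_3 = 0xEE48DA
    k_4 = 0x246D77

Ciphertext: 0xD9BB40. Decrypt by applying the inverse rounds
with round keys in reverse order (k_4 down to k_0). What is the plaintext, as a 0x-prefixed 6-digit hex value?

0x6754F9

s_0 = ciphertext = 0xD9BB40
s_1 = InvRound(s_0, k_4) = 0x1CE46D
s_2 = InvRound(s_1, k_3) = 0x41A019
s_3 = InvRound(s_2, k_2) = 0xE70351
s_4 = InvRound(s_3, k_1) = 0x8B0955
s_5 = InvRound(s_4, k_0) = 0x6754F9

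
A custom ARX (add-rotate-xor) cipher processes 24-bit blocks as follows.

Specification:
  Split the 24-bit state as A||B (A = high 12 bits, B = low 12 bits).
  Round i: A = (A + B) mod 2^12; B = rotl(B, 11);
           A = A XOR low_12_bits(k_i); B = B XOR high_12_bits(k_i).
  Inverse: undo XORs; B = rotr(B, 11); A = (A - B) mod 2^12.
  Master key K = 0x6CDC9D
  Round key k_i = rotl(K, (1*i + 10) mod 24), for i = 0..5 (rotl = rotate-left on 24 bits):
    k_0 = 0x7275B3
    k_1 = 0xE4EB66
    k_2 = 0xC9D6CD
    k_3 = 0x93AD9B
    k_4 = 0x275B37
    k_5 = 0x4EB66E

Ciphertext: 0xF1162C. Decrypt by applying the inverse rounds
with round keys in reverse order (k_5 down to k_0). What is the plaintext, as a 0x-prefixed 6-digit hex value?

s_0 = ciphertext = 0xF1162C
s_1 = InvRound(s_0, k_5) = 0x3F158E
s_2 = InvRound(s_1, k_4) = 0x8D0FF6
s_3 = InvRound(s_2, k_3) = 0x7B3D98
s_4 = InvRound(s_3, k_2) = 0xF7420A
s_5 = InvRound(s_4, k_1) = 0xB89889
s_6 = InvRound(s_5, k_0) = 0xEDDF5D

0xEDDF5D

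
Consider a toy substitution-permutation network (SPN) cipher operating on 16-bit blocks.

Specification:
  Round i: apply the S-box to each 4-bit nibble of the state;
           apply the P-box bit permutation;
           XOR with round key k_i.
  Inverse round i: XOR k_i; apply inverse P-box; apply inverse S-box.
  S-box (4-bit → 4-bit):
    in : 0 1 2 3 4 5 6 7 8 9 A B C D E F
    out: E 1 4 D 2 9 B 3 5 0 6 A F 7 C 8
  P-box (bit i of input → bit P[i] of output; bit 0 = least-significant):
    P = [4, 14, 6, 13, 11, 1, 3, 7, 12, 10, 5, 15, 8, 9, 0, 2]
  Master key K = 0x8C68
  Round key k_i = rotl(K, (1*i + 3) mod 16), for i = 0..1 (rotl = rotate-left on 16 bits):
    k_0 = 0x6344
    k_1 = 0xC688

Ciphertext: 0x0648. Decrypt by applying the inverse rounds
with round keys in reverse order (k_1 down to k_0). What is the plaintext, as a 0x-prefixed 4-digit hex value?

s_0 = ciphertext = 0x0648
s_1 = InvRound(s_0, k_1) = 0x9FFA
s_2 = InvRound(s_1, k_0) = 0xFCC6

0xFCC6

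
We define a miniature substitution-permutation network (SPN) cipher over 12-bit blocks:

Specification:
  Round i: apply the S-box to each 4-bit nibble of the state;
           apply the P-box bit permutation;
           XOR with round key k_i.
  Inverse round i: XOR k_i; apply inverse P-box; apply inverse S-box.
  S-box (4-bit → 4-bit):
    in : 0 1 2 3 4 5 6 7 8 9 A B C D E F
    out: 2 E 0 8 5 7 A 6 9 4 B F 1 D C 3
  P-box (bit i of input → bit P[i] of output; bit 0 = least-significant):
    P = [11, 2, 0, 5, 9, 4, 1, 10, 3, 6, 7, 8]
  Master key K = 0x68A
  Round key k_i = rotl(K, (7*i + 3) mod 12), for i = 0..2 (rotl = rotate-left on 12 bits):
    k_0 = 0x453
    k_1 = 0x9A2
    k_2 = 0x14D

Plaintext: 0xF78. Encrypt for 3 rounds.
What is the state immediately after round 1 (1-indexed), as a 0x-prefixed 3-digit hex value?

s_0 = plaintext = 0xF78
s_1 = Round(s_0, k_0) = 0xC29
s_2 = Round(s_1, k_1) = 0x9AB
s_3 = Round(s_2, k_2) = 0xFF8

0xC29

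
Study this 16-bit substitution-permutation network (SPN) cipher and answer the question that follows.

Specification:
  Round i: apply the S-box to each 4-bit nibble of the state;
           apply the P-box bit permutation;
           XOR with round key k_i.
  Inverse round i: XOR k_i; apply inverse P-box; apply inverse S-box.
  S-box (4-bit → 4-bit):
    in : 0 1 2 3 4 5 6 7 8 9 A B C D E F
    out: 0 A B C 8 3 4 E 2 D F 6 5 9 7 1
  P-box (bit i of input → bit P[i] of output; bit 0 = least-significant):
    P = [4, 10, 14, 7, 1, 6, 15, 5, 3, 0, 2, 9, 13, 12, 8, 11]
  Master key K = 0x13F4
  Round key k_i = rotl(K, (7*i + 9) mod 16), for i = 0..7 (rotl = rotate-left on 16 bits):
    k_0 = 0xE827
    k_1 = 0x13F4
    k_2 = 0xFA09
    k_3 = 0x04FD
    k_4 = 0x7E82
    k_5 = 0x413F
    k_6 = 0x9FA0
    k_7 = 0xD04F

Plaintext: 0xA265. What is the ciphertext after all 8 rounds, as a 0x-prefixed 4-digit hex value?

0x6895

s_0 = plaintext = 0xA265
s_1 = Round(s_0, k_0) = 0x573E
s_2 = Round(s_1, k_1) = 0xE5C1
s_3 = Round(s_2, k_2) = 0x4F82
s_4 = Round(s_3, k_3) = 0x0825
s_5 = Round(s_4, k_4) = 0x7AF1
s_6 = Round(s_5, k_5) = 0x5EB0
s_7 = Round(s_6, k_6) = 0x2FED
s_8 = Round(s_7, k_7) = 0x6895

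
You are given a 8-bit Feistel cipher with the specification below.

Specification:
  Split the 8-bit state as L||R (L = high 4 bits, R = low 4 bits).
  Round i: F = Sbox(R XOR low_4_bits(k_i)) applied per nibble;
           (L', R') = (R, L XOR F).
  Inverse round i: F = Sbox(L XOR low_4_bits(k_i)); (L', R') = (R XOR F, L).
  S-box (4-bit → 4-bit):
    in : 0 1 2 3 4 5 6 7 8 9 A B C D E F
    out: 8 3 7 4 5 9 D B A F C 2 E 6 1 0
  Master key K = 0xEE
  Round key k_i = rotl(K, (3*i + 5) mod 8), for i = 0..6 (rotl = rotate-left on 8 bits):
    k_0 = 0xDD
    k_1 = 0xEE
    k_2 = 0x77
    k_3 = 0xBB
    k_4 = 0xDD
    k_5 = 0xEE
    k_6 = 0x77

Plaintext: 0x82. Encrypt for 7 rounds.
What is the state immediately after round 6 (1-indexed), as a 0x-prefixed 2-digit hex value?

0x4C

s_0 = plaintext = 0x82
s_1 = Round(s_0, k_0) = 0x28
s_2 = Round(s_1, k_1) = 0x8F
s_3 = Round(s_2, k_2) = 0xF2
s_4 = Round(s_3, k_3) = 0x20
s_5 = Round(s_4, k_4) = 0x04
s_6 = Round(s_5, k_5) = 0x4C
s_7 = Round(s_6, k_6) = 0xC6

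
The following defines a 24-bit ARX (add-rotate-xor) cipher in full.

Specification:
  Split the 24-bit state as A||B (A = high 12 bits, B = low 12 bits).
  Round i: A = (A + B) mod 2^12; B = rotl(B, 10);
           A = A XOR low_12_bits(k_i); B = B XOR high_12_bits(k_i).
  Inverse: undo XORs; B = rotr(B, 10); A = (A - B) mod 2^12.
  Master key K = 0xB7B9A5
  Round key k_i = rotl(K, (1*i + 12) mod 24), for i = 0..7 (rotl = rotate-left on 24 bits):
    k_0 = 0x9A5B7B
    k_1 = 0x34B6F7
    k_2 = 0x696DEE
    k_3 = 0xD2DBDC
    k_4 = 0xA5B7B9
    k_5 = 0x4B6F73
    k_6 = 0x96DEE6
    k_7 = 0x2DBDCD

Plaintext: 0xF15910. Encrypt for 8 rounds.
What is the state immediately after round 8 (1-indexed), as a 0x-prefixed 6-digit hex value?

s_0 = plaintext = 0xF15910
s_1 = Round(s_0, k_0) = 0x35EBE1
s_2 = Round(s_1, k_1) = 0x9C85B3
s_3 = Round(s_2, k_2) = 0x295BFA
s_4 = Round(s_3, k_3) = 0x5537D3
s_5 = Round(s_4, k_4) = 0xA9F7AF
s_6 = Round(s_5, k_5) = 0xD3D95D
s_7 = Round(s_6, k_6) = 0x87CF3A
s_8 = Round(s_7, k_7) = 0xA7B915

0xA7B915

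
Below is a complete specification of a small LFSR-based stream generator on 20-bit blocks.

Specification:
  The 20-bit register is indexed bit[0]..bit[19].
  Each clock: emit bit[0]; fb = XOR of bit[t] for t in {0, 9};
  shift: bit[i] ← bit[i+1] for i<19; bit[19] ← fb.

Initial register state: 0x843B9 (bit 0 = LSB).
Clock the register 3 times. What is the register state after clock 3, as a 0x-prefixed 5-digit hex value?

0x10877

reg_0 = 0x843B9
clock 1: out=1, reg = 0x421DC
clock 2: out=0, reg = 0x210EE
clock 3: out=0, reg = 0x10877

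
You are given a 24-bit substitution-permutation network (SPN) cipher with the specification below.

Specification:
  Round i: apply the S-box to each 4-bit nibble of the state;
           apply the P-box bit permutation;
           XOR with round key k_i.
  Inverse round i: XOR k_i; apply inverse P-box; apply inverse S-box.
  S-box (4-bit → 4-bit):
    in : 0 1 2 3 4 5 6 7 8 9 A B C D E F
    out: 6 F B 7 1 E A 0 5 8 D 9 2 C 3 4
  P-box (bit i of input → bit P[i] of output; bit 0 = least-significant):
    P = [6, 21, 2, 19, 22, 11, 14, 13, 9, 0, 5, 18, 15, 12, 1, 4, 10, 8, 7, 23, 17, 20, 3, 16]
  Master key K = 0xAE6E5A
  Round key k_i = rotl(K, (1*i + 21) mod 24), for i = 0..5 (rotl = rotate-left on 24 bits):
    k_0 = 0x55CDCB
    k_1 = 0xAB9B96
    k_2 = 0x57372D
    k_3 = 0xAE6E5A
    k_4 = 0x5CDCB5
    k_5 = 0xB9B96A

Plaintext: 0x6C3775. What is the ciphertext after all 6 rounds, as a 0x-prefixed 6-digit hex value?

s_0 = plaintext = 0x6C3775
s_1 = Round(s_0, k_0) = 0x6C5CCD
s_2 = Round(s_1, k_1) = 0xB28281
s_3 = Round(s_2, k_2) = 0xB8F06A
s_4 = Round(s_3, k_3) = 0xA542BD
s_5 = Round(s_4, k_4) = 0x937F38
s_6 = Round(s_5, k_5) = 0xF8F48E

0xF8F48E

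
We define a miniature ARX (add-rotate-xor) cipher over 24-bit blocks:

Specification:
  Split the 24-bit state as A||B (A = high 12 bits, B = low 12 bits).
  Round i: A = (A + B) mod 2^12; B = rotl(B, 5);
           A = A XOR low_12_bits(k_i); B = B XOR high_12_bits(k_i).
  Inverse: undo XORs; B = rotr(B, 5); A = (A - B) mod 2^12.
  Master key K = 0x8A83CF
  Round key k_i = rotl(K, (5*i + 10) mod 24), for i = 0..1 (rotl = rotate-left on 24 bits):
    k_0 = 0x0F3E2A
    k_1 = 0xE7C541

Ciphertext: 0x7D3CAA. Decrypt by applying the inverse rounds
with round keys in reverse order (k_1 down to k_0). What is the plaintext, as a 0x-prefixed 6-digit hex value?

0x6772DF

s_0 = ciphertext = 0x7D3CAA
s_1 = InvRound(s_0, k_1) = 0x77CB16
s_2 = InvRound(s_1, k_0) = 0x6772DF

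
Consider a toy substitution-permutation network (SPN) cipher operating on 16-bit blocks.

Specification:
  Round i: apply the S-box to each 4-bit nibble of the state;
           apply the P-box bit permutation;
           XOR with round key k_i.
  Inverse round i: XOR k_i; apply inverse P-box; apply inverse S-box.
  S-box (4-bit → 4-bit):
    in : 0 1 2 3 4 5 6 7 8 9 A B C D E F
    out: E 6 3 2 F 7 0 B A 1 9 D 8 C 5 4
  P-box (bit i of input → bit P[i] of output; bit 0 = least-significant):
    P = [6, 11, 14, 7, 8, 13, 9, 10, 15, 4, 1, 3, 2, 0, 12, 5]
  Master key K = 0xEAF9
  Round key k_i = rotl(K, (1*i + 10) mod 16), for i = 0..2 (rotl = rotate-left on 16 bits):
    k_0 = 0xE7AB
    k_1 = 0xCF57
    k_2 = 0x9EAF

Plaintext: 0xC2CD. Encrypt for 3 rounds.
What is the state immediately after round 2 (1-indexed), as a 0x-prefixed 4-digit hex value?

s_0 = plaintext = 0xC2CD
s_1 = Round(s_0, k_0) = 0x231B
s_2 = Round(s_1, k_1) = 0xAD82
s_3 = Round(s_2, k_2) = 0xB2C1

0xAD82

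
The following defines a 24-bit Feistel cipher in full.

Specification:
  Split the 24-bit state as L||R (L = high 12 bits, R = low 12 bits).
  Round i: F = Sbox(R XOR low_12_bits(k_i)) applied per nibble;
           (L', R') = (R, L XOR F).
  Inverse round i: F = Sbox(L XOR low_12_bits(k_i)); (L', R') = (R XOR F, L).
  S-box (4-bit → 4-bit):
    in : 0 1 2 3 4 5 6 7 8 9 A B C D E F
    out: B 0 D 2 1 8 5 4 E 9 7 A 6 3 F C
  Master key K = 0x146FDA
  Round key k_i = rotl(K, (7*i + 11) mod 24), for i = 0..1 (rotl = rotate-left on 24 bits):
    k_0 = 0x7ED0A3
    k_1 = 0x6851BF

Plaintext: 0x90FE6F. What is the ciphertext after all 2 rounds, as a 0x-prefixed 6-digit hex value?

0x669A5A

s_0 = plaintext = 0x90FE6F
s_1 = Round(s_0, k_0) = 0xE6F669
s_2 = Round(s_1, k_1) = 0x669A5A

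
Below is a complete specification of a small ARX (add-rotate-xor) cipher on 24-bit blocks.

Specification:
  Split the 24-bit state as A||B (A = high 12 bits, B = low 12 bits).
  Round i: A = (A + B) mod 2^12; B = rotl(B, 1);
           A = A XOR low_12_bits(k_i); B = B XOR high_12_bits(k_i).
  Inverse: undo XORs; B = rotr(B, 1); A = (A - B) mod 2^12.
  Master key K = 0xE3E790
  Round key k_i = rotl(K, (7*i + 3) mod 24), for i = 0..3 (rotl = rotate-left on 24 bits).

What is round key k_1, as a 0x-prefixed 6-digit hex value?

K = 0xE3E790
k_0 = rotl(K, (7*0+3) mod 24) = rotl(K, 3) = 0x1F3C87
k_1 = rotl(K, (7*1+3) mod 24) = rotl(K, 10) = 0x9E438F

0x9E438F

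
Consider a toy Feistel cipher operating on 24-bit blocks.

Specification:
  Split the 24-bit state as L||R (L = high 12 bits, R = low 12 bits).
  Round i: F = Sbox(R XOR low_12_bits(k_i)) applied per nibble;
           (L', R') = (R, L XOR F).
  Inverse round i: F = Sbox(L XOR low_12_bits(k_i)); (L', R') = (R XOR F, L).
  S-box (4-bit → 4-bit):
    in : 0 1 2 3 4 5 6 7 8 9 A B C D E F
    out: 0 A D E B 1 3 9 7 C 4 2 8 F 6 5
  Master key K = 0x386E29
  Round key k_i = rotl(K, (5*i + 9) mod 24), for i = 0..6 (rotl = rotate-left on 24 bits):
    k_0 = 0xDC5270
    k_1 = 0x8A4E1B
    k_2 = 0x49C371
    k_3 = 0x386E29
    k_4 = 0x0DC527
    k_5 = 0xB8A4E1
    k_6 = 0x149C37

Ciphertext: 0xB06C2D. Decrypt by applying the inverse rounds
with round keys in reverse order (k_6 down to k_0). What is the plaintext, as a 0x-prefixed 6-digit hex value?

s_0 = ciphertext = 0xB06C2D
s_1 = InvRound(s_0, k_6) = 0x5C7B06
s_2 = InvRound(s_1, k_5) = 0x1D55C7
s_3 = InvRound(s_2, k_4) = 0xE9A1D5
s_4 = InvRound(s_3, k_3) = 0x1FBE9A
s_5 = InvRound(s_4, k_2) = 0x3EE1FB
s_6 = InvRound(s_5, k_1) = 0xEAA3EE
s_7 = InvRound(s_6, k_0) = 0xB1AEAA

0xB1AEAA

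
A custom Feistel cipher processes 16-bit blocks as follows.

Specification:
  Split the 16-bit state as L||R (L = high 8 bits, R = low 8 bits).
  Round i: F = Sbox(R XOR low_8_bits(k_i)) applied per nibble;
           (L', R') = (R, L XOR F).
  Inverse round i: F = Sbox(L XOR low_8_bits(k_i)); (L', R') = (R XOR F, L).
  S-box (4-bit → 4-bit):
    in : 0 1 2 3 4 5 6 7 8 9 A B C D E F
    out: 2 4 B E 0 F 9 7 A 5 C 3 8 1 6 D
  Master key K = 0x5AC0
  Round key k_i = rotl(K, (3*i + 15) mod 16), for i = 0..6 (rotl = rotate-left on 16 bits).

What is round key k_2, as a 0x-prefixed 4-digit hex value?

K = 0x5AC0
k_0 = rotl(K, (3*0+15) mod 16) = rotl(K, 15) = 0x2D60
k_1 = rotl(K, (3*1+15) mod 16) = rotl(K, 2) = 0x6B01
k_2 = rotl(K, (3*2+15) mod 16) = rotl(K, 5) = 0x580B

0x580B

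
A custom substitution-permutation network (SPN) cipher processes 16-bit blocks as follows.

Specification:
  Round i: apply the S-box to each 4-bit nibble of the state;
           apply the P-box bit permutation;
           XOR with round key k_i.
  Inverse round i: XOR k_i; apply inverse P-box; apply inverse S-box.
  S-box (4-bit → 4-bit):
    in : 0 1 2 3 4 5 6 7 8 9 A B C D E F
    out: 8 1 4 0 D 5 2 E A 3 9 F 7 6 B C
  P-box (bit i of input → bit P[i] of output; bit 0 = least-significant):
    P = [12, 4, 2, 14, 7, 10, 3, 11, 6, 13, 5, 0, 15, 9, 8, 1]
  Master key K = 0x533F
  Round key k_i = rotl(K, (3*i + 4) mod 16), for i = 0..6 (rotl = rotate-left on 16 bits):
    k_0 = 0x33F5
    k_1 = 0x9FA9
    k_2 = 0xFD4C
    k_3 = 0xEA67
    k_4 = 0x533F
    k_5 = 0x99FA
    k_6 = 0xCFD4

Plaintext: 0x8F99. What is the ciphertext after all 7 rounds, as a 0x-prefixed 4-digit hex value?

s_0 = plaintext = 0x8F99
s_1 = Round(s_0, k_0) = 0x2546
s_2 = Round(s_1, k_1) = 0x9651
s_3 = Round(s_2, k_2) = 0x4FC4
s_4 = Round(s_3, k_3) = 0x3FC8
s_5 = Round(s_4, k_4) = 0x1786
s_6 = Round(s_5, k_5) = 0x35CB
s_7 = Round(s_6, k_6) = 0x9B28

0x9B28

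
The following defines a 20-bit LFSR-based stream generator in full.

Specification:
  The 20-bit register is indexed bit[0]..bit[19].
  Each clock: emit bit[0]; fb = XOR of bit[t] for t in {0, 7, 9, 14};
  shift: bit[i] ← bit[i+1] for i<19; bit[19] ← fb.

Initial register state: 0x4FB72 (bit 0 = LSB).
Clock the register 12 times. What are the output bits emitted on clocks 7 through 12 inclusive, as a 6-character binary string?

101101

reg_0 = 0x4FB72
clock 1: out=0, reg = 0x27DB9
clock 2: out=1, reg = 0x93EDC
clock 3: out=0, reg = 0x49F6E
clock 4: out=0, reg = 0xA4FB7
clock 5: out=1, reg = 0x527DB
clock 6: out=1, reg = 0xA93ED
clock 7: out=1, reg = 0xD49F6
clock 8: out=0, reg = 0x6A4FB
clock 9: out=1, reg = 0x3527D
clock 10: out=1, reg = 0x9A93E
clock 11: out=0, reg = 0x4D49F
clock 12: out=1, reg = 0xA6A4F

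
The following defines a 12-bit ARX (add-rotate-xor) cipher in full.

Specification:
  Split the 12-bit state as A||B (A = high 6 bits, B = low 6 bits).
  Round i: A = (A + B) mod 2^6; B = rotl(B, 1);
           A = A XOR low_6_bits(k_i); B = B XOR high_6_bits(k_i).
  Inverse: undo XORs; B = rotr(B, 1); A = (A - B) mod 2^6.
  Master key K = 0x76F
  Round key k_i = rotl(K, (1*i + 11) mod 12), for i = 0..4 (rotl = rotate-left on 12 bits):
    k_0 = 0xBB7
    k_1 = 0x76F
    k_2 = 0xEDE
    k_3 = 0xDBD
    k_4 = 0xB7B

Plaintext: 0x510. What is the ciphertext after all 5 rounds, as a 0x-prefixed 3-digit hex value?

s_0 = plaintext = 0x510
s_1 = Round(s_0, k_0) = 0x4CE
s_2 = Round(s_1, k_1) = 0x381
s_3 = Round(s_2, k_2) = 0x479
s_4 = Round(s_3, k_3) = 0xDC5
s_5 = Round(s_4, k_4) = 0x1E7

0x1E7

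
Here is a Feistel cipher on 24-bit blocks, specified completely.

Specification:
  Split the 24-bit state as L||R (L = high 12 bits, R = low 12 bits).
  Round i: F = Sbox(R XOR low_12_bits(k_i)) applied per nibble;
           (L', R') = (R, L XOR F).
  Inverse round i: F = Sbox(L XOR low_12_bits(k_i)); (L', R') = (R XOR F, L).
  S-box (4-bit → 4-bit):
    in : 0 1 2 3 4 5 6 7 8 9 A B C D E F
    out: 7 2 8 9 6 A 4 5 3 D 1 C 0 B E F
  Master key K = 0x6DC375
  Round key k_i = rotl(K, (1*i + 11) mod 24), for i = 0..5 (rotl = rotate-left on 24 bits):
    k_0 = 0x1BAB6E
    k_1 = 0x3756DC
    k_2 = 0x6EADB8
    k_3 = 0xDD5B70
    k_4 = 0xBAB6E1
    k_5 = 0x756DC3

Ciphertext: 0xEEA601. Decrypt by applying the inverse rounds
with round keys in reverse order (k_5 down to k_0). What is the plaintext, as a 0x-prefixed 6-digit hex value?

0x90E953

s_0 = ciphertext = 0xEEA601
s_1 = InvRound(s_0, k_5) = 0xF8CEEA
s_2 = InvRound(s_1, k_4) = 0x3A1F8C
s_3 = InvRound(s_2, k_3) = 0xC3E3A1
s_4 = InvRound(s_3, k_2) = 0x195C3E
s_5 = InvRound(s_4, k_1) = 0x953195
s_6 = InvRound(s_5, k_0) = 0x90E953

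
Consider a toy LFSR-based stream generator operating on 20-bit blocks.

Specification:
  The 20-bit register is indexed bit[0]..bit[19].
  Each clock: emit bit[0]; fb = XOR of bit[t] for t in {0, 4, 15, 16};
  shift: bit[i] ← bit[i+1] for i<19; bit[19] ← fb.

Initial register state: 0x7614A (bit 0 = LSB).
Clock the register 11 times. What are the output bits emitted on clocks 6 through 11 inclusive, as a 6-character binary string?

010100

reg_0 = 0x7614A
clock 1: out=0, reg = 0xBB0A5
clock 2: out=1, reg = 0xDD852
clock 3: out=0, reg = 0xEEC29
clock 4: out=1, reg = 0x77614
clock 5: out=0, reg = 0x3BB0A
clock 6: out=0, reg = 0x1DD85
clock 7: out=1, reg = 0x8EEC2
clock 8: out=0, reg = 0xC7761
clock 9: out=1, reg = 0xE3BB0
clock 10: out=0, reg = 0xF1DD8
clock 11: out=0, reg = 0x78EEC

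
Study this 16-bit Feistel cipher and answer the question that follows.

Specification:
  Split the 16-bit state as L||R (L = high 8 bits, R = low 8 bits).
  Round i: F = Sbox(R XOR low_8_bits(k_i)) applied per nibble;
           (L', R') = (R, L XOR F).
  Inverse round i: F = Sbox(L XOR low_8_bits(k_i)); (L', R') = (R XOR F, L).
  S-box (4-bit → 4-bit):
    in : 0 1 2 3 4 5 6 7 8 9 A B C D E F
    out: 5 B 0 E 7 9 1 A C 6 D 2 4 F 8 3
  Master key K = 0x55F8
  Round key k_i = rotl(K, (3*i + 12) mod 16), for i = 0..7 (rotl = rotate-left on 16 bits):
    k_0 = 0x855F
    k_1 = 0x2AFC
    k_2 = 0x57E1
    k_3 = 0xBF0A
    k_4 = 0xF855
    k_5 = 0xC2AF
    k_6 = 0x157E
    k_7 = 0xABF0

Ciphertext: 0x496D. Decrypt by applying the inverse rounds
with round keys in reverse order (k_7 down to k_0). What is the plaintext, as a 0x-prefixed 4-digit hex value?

s_0 = ciphertext = 0x496D
s_1 = InvRound(s_0, k_7) = 0x4B49
s_2 = InvRound(s_1, k_6) = 0xA04B
s_3 = InvRound(s_2, k_5) = 0x18A0
s_4 = InvRound(s_3, k_4) = 0xDF18
s_5 = InvRound(s_4, k_3) = 0xE1DF
s_6 = InvRound(s_5, k_2) = 0x8AE1
s_7 = InvRound(s_6, k_1) = 0x408A
s_8 = InvRound(s_7, k_0) = 0x3940

0x3940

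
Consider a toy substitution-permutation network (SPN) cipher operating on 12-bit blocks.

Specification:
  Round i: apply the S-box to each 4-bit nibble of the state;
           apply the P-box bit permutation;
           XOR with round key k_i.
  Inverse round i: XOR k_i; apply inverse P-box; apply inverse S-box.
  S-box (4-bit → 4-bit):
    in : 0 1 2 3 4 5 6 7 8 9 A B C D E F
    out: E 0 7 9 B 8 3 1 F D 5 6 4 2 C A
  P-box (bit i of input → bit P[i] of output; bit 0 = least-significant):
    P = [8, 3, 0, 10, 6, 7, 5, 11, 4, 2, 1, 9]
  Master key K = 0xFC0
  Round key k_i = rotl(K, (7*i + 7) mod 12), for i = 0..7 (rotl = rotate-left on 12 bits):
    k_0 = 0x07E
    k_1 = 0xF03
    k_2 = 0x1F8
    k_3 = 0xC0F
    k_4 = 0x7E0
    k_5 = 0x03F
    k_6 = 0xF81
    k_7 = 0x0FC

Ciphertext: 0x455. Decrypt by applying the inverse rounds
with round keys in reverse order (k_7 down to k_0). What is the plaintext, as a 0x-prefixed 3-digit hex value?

0x3E1

s_0 = ciphertext = 0x455
s_1 = InvRound(s_0, k_7) = 0x1B0
s_2 = InvRound(s_1, k_6) = 0x3EE
s_3 = InvRound(s_2, k_5) = 0x36A
s_4 = InvRound(s_3, k_4) = 0xCDF
s_5 = InvRound(s_4, k_3) = 0x761
s_6 = InvRound(s_5, k_2) = 0x3D0
s_7 = InvRound(s_6, k_1) = 0xA4E
s_8 = InvRound(s_7, k_0) = 0x3E1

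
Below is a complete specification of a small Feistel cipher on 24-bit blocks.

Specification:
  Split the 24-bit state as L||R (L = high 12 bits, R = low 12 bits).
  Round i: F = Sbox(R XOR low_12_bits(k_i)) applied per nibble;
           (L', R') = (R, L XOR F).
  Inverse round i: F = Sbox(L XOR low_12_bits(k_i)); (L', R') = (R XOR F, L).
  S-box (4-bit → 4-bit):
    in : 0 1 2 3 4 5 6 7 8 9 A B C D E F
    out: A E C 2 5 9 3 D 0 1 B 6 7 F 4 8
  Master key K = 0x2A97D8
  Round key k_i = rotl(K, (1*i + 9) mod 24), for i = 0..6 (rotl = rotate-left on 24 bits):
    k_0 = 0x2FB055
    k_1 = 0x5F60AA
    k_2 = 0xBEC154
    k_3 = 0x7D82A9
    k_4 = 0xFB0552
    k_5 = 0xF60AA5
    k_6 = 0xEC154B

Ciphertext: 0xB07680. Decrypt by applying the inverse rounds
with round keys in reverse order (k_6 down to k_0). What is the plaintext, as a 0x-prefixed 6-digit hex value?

0x5ABA4D

s_0 = ciphertext = 0xB07680
s_1 = InvRound(s_0, k_6) = 0x2D7B07
s_2 = InvRound(s_1, k_5) = 0xBDB2D7
s_3 = InvRound(s_2, k_4) = 0x6D6BDB
s_4 = InvRound(s_3, k_3) = 0xE036D6
s_5 = InvRound(s_4, k_2) = 0xE4BE03
s_6 = InvRound(s_5, k_1) = 0xA4DE4B
s_7 = InvRound(s_6, k_0) = 0x5ABA4D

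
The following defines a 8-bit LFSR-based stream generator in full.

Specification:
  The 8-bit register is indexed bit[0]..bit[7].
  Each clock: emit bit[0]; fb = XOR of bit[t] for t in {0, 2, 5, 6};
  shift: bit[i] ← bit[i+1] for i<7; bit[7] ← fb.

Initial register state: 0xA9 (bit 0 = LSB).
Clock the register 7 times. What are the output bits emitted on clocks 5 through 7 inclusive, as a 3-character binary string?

010

reg_0 = 0xA9
clock 1: out=1, reg = 0x54
clock 2: out=0, reg = 0x2A
clock 3: out=0, reg = 0x95
clock 4: out=1, reg = 0x4A
clock 5: out=0, reg = 0xA5
clock 6: out=1, reg = 0xD2
clock 7: out=0, reg = 0xE9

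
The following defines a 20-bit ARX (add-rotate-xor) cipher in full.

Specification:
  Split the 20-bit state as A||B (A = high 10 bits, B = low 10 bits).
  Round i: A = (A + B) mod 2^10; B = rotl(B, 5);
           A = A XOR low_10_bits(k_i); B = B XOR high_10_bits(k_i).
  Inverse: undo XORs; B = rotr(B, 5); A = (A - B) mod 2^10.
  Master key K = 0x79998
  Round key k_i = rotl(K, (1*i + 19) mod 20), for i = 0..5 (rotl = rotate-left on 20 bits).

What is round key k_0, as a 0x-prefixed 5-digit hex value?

0x3CCCC

K = 0x79998
k_0 = rotl(K, (1*0+19) mod 20) = rotl(K, 19) = 0x3CCCC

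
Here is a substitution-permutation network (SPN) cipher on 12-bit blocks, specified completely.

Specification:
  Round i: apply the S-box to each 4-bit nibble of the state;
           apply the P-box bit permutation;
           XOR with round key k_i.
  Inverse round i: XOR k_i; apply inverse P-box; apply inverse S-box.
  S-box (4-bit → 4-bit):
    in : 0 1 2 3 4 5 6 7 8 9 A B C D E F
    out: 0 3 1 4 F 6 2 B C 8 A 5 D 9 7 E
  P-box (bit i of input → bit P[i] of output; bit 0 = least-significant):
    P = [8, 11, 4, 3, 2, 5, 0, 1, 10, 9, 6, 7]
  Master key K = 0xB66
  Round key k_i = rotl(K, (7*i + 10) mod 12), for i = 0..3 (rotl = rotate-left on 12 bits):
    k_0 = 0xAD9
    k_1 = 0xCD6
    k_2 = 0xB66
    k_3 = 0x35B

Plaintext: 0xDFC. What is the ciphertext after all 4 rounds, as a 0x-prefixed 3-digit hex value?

0xC71

s_0 = plaintext = 0xDFC
s_1 = Round(s_0, k_0) = 0xF62
s_2 = Round(s_1, k_1) = 0xF36
s_3 = Round(s_2, k_2) = 0x1A7
s_4 = Round(s_3, k_3) = 0xC71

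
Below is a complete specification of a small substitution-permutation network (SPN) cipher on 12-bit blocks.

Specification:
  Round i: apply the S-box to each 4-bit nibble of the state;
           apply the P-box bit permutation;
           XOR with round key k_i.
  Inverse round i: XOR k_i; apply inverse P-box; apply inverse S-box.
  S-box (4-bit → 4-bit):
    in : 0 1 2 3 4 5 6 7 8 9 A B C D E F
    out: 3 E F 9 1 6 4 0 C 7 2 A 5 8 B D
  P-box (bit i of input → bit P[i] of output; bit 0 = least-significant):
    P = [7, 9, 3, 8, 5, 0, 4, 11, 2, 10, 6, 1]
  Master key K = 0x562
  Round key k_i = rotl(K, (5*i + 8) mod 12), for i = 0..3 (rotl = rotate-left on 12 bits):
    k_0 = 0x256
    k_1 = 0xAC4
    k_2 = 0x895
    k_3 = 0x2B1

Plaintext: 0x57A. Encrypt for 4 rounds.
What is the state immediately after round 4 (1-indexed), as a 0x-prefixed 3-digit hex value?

0x1E0

s_0 = plaintext = 0x57A
s_1 = Round(s_0, k_0) = 0x416
s_2 = Round(s_1, k_1) = 0x2D9
s_3 = Round(s_2, k_2) = 0x65B
s_4 = Round(s_3, k_3) = 0x1E0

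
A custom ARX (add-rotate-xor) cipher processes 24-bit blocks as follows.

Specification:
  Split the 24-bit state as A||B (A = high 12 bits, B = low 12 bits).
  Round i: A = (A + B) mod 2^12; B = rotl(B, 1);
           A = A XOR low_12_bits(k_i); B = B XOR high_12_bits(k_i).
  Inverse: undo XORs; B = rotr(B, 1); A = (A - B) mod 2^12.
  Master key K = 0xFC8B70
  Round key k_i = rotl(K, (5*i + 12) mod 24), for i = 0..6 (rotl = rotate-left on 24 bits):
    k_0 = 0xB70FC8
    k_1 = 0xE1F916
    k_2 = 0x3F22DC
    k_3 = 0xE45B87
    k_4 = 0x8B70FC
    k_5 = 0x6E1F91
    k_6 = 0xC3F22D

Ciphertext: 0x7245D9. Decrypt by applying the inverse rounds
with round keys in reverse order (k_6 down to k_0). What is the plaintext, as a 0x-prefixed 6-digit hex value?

s_0 = ciphertext = 0x7245D9
s_1 = InvRound(s_0, k_6) = 0x0164F3
s_2 = InvRound(s_1, k_5) = 0xE7E109
s_3 = InvRound(s_2, k_4) = 0x9A34DF
s_4 = InvRound(s_3, k_3) = 0xCD754D
s_5 = InvRound(s_4, k_2) = 0x2ACB5F
s_6 = InvRound(s_5, k_1) = 0x91A2A0
s_7 = InvRound(s_6, k_0) = 0x1EA4E8

0x1EA4E8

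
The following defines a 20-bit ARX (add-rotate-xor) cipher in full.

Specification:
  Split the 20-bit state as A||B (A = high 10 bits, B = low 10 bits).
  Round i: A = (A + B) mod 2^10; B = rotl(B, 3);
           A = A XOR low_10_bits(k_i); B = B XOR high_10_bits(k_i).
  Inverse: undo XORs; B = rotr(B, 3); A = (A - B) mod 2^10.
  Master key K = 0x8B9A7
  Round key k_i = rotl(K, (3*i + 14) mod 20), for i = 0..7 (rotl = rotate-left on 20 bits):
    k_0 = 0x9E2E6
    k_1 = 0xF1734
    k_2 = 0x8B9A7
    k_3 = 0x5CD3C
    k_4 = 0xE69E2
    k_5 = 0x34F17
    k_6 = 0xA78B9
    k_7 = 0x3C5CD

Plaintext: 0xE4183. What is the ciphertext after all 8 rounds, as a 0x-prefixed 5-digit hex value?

0x9342E

s_0 = plaintext = 0xE4183
s_1 = Round(s_0, k_0) = 0xFD663
s_2 = Round(s_1, k_1) = 0x5B0D9
s_3 = Round(s_2, k_2) = 0xF88E7
s_4 = Round(s_3, k_3) = 0x7D64A
s_5 = Round(s_4, k_4) = 0x775CE
s_6 = Round(s_5, k_5) = 0x2F2A0
s_7 = Round(s_6, k_6) = 0xF979B
s_8 = Round(s_7, k_7) = 0x9342E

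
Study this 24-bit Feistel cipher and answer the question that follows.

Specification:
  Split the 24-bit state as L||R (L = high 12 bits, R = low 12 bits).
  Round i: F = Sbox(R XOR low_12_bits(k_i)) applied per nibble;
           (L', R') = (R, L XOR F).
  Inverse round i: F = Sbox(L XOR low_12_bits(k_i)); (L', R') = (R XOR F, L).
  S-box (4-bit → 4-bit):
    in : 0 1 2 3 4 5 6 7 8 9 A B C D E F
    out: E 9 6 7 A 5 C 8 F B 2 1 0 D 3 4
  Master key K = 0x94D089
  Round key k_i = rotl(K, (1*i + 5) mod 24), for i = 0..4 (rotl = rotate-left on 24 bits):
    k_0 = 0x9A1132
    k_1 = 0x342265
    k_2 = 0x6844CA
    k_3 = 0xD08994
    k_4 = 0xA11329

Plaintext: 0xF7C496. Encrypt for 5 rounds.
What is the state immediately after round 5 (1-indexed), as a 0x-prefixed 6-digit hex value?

s_0 = plaintext = 0xF7C496
s_1 = Round(s_0, k_0) = 0x496A56
s_2 = Round(s_1, k_1) = 0xA56BE1
s_3 = Round(s_2, k_2) = 0xBE1E37
s_4 = Round(s_3, k_3) = 0xE373C6
s_5 = Round(s_4, k_4) = 0x3C6003

0x3C6003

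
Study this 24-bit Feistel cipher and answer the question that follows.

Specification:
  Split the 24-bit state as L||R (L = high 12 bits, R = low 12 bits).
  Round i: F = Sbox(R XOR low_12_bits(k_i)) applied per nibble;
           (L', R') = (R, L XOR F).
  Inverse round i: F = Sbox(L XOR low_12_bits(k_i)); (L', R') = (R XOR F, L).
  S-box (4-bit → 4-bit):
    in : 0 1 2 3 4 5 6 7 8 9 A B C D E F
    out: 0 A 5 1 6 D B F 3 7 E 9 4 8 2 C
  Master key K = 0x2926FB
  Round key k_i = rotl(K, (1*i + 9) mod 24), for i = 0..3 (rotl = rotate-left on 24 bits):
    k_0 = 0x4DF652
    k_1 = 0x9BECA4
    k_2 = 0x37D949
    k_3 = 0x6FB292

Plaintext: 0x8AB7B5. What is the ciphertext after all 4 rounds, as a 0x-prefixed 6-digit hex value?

s_0 = plaintext = 0x8AB7B5
s_1 = Round(s_0, k_0) = 0x7B5284
s_2 = Round(s_1, k_1) = 0x2845E5
s_3 = Round(s_2, k_2) = 0x5E5660
s_4 = Round(s_3, k_3) = 0x660320

0x660320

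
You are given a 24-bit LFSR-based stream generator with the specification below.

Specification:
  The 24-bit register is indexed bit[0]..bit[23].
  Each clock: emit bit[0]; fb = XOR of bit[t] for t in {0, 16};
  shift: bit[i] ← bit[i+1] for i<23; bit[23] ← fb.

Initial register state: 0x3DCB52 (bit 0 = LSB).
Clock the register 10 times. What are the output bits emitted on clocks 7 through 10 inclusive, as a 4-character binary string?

reg_0 = 0x3DCB52
clock 1: out=0, reg = 0x9EE5A9
clock 2: out=1, reg = 0xCF72D4
clock 3: out=0, reg = 0xE7B96A
clock 4: out=0, reg = 0xF3DCB5
clock 5: out=1, reg = 0x79EE5A
clock 6: out=0, reg = 0xBCF72D
clock 7: out=1, reg = 0xDE7B96
clock 8: out=0, reg = 0x6F3DCB
clock 9: out=1, reg = 0x379EE5
clock 10: out=1, reg = 0x1BCF72

1011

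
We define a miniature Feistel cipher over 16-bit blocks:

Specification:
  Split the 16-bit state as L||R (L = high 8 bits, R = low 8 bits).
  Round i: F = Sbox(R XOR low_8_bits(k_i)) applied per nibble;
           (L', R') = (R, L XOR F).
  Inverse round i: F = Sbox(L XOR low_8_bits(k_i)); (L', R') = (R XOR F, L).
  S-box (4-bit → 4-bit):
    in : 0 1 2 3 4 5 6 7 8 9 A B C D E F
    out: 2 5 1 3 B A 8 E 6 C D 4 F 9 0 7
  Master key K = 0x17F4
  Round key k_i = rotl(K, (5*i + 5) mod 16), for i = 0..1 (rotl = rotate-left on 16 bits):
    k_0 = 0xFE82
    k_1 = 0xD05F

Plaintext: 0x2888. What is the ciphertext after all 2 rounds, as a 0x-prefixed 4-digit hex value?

s_0 = plaintext = 0x2888
s_1 = Round(s_0, k_0) = 0x8805
s_2 = Round(s_1, k_1) = 0x0525

0x0525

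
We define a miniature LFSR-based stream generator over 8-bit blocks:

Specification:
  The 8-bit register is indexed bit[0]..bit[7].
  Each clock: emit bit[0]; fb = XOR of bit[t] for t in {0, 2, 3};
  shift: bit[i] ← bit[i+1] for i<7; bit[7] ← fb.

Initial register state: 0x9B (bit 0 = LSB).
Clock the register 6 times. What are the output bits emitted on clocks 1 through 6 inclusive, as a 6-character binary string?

110110

reg_0 = 0x9B
clock 1: out=1, reg = 0x4D
clock 2: out=1, reg = 0xA6
clock 3: out=0, reg = 0xD3
clock 4: out=1, reg = 0xE9
clock 5: out=1, reg = 0x74
clock 6: out=0, reg = 0xBA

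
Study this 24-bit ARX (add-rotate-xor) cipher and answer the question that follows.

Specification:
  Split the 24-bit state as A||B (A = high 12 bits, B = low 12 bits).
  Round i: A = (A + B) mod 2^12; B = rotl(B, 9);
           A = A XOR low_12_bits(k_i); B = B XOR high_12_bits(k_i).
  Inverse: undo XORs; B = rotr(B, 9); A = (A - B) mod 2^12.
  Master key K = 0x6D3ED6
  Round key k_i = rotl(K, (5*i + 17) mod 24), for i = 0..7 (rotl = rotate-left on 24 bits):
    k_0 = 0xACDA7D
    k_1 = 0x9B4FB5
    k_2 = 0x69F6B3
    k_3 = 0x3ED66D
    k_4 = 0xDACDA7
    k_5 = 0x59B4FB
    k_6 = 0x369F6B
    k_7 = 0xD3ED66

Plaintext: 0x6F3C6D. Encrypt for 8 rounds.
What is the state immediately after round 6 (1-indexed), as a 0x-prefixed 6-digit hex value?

s_0 = plaintext = 0x6F3C6D
s_1 = Round(s_0, k_0) = 0x91D140
s_2 = Round(s_1, k_1) = 0x5E899C
s_3 = Round(s_2, k_2) = 0x937FAC
s_4 = Round(s_3, k_3) = 0xE8EA18
s_5 = Round(s_4, k_4) = 0x501CEF
s_6 = Round(s_5, k_5) = 0x50BA06
s_7 = Round(s_6, k_6) = 0x07AE29
s_8 = Round(s_7, k_7) = 0x3C5EFB

0x50BA06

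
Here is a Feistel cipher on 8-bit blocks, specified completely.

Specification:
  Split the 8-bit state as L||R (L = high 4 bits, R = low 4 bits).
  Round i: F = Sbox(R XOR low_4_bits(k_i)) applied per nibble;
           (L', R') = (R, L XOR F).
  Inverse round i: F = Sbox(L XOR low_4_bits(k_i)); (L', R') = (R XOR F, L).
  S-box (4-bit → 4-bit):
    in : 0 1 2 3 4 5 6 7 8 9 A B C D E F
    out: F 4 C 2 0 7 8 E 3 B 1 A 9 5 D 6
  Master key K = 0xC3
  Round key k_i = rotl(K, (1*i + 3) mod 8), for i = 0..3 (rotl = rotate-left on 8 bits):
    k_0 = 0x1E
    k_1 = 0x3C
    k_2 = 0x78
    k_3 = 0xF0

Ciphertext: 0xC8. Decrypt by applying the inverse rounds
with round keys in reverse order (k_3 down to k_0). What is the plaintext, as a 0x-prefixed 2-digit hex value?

0x0B

s_0 = ciphertext = 0xC8
s_1 = InvRound(s_0, k_3) = 0x1C
s_2 = InvRound(s_1, k_2) = 0x71
s_3 = InvRound(s_2, k_1) = 0xB7
s_4 = InvRound(s_3, k_0) = 0x0B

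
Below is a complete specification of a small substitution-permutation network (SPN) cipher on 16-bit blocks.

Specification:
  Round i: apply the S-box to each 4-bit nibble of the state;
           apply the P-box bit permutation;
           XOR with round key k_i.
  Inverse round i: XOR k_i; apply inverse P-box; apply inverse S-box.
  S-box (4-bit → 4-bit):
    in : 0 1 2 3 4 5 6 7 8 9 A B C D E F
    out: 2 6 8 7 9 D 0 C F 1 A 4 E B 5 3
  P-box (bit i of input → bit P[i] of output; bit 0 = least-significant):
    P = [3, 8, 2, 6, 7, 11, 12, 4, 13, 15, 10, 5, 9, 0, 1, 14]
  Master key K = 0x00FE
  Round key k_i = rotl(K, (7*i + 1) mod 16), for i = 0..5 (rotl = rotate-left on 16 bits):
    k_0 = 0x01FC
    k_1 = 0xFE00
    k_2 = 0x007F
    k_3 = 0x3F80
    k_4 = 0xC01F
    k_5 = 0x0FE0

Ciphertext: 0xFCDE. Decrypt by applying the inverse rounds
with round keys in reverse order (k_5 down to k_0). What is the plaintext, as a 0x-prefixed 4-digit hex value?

0x6832

s_0 = ciphertext = 0xFCDE
s_1 = InvRound(s_0, k_5) = 0x5D73
s_2 = InvRound(s_1, k_4) = 0x6C18
s_3 = InvRound(s_2, k_3) = 0x465F
s_4 = InvRound(s_3, k_2) = 0x4766
s_5 = InvRound(s_4, k_1) = 0xBD1C
s_6 = InvRound(s_5, k_0) = 0x6832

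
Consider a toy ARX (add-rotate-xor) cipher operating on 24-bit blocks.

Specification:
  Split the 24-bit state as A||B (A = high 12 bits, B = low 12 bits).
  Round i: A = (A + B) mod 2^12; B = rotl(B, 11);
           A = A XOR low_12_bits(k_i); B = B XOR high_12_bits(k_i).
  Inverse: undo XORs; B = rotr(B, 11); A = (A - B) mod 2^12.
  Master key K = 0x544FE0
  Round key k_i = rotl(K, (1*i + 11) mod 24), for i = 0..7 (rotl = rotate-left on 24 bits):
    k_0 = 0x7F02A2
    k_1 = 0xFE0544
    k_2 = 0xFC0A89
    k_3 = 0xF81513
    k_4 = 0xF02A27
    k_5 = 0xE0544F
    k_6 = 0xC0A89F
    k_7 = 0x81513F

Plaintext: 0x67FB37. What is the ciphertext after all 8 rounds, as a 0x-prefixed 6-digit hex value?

s_0 = plaintext = 0x67FB37
s_1 = Round(s_0, k_0) = 0x314A6B
s_2 = Round(s_1, k_1) = 0x83B2D5
s_3 = Round(s_2, k_2) = 0x1996AA
s_4 = Round(s_3, k_3) = 0xD50CD4
s_5 = Round(s_4, k_4) = 0x003968
s_6 = Round(s_5, k_5) = 0xD24AB1
s_7 = Round(s_6, k_6) = 0xF4A152
s_8 = Round(s_7, k_7) = 0x1A38BC

0x1A38BC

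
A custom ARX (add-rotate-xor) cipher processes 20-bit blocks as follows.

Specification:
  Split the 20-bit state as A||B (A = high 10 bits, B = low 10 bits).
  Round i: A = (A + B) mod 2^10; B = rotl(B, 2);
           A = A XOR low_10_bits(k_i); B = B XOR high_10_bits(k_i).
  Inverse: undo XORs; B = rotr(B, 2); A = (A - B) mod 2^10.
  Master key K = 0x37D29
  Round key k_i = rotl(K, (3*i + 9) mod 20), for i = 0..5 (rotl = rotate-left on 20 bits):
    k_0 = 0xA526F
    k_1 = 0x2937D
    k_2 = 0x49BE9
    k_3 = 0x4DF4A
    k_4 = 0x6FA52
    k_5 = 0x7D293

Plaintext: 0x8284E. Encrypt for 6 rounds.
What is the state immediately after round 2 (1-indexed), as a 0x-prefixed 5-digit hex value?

s_0 = plaintext = 0x8284E
s_1 = Round(s_0, k_0) = 0x0DFAC
s_2 = Round(s_1, k_1) = 0x27A17
s_3 = Round(s_2, k_2) = 0x57178
s_4 = Round(s_3, k_3) = 0x678D6
s_5 = Round(s_4, k_4) = 0x09AE6
s_6 = Round(s_5, k_5) = 0x67E6E

0x27A17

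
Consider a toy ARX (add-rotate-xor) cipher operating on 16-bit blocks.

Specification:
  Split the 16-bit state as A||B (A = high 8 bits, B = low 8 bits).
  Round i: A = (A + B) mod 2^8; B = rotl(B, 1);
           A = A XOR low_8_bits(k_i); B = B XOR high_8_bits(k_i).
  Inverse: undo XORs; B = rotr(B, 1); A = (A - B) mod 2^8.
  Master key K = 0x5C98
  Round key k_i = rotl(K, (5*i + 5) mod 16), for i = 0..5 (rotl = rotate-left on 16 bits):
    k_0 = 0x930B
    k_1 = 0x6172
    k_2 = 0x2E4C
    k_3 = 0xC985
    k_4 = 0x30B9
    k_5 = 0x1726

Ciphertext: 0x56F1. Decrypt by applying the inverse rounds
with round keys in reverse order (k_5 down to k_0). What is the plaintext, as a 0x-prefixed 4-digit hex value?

s_0 = ciphertext = 0x56F1
s_1 = InvRound(s_0, k_5) = 0xFD73
s_2 = InvRound(s_1, k_4) = 0xA3A1
s_3 = InvRound(s_2, k_3) = 0xF234
s_4 = InvRound(s_3, k_2) = 0xB10D
s_5 = InvRound(s_4, k_1) = 0x8D36
s_6 = InvRound(s_5, k_0) = 0xB4D2

0xB4D2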